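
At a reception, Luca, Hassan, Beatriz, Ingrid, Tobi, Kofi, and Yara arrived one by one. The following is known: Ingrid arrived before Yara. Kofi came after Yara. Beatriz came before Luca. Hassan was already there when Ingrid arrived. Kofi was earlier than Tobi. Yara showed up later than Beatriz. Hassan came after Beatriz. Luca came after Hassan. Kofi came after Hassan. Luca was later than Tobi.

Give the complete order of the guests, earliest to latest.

Beatriz, Hassan, Ingrid, Yara, Kofi, Tobi, Luca

The constraints fix every adjacent pair, so only one ordering works:
Beatriz → Hassan → Ingrid → Yara → Kofi → Tobi → Luca.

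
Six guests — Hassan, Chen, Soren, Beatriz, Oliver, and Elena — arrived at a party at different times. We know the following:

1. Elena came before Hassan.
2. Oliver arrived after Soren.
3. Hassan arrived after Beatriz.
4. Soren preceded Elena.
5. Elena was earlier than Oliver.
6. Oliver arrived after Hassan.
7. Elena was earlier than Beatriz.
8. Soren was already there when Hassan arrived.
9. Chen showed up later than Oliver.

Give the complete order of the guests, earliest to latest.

Soren, Elena, Beatriz, Hassan, Oliver, Chen

The constraints fix every adjacent pair, so only one ordering works:
Soren → Elena → Beatriz → Hassan → Oliver → Chen.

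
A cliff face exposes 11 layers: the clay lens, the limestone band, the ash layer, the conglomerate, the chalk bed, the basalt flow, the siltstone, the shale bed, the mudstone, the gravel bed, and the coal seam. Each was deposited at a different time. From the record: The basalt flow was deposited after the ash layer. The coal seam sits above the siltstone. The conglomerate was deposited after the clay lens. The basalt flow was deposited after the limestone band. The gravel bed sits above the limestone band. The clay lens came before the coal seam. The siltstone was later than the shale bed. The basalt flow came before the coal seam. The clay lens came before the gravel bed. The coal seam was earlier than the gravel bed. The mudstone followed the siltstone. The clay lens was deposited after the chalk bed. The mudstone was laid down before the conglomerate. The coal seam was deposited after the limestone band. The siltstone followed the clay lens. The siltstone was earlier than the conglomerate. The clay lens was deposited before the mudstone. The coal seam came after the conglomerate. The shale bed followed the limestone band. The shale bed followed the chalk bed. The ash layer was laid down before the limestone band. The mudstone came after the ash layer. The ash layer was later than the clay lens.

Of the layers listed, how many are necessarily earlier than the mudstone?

Directly stated before the mudstone: the ash layer, the clay lens, and the siltstone.
The chalk bed reaches the mudstone via the chalk bed → the clay lens → the mudstone.
The limestone band reaches the mudstone via the limestone band → the shale bed → the siltstone → the mudstone.
The shale bed reaches the mudstone via the shale bed → the siltstone → the mudstone.
No chain forces the gravel bed (or any of the others) ahead of the mudstone.
That's the ash layer, the chalk bed, the clay lens, the limestone band, the shale bed, and the siltstone — 6 in all.

6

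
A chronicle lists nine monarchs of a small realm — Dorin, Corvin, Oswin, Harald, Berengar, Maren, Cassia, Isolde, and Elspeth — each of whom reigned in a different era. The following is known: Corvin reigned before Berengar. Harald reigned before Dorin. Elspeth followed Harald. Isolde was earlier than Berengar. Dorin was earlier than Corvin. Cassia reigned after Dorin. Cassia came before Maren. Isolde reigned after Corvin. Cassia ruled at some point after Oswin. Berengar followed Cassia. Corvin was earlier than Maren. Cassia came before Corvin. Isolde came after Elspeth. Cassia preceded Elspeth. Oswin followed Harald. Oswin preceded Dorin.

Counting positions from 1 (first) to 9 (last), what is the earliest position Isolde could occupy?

7

Cassia, Corvin, Dorin, Elspeth, Harald, and Oswin must all come before Isolde — 6 forced predecessors.
Nothing else is forced ahead of Isolde, so their earliest slot is position 6 + 1 = 7.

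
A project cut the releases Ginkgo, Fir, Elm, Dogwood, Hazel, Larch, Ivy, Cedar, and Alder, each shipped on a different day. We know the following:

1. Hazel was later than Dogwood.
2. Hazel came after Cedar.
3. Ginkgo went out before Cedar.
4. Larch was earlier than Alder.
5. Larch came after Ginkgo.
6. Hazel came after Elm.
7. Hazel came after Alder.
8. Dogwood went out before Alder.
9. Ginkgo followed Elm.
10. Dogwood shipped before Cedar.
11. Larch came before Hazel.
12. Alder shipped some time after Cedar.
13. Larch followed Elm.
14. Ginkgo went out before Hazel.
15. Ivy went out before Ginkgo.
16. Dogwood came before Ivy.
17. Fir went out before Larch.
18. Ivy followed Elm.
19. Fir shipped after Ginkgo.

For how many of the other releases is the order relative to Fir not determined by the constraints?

Forced before Fir: Dogwood, Elm, Ginkgo, and Ivy; forced after Fir: Alder, Hazel, and Larch.
That leaves Cedar with no forced order relative to Fir — 1.

1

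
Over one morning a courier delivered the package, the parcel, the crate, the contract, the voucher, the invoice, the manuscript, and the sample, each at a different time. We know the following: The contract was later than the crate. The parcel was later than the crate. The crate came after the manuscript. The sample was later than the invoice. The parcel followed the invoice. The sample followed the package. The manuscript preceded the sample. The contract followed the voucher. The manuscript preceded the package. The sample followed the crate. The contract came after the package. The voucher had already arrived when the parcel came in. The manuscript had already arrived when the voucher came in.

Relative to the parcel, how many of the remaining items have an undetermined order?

3

Forced before the parcel: the crate, the invoice, the manuscript, and the voucher.
That leaves the contract, the package, and the sample with no forced order relative to the parcel — 3.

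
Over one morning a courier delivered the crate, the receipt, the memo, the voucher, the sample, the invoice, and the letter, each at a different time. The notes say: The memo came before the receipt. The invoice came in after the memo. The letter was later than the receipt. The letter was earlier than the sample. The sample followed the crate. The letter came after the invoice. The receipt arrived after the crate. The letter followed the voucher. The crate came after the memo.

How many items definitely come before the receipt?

Directly stated before the receipt: the crate and the memo.
No chain forces the invoice (or any of the others) ahead of the receipt.
That's the crate and the memo — 2 in all.

2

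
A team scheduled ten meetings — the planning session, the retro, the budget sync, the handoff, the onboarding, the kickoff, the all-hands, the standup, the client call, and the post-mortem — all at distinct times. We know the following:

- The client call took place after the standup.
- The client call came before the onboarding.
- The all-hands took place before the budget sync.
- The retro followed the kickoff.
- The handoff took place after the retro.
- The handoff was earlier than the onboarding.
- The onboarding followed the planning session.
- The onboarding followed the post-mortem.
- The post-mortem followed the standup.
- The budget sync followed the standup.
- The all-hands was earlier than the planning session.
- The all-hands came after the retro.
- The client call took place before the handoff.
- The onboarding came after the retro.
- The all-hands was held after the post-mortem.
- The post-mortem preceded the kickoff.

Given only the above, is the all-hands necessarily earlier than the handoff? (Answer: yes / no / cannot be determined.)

cannot be determined

No chain of stated constraints runs from the all-hands to the handoff, and none runs from the handoff to the all-hands either.
So the relative order of the all-hands and the handoff is not fixed by the given facts.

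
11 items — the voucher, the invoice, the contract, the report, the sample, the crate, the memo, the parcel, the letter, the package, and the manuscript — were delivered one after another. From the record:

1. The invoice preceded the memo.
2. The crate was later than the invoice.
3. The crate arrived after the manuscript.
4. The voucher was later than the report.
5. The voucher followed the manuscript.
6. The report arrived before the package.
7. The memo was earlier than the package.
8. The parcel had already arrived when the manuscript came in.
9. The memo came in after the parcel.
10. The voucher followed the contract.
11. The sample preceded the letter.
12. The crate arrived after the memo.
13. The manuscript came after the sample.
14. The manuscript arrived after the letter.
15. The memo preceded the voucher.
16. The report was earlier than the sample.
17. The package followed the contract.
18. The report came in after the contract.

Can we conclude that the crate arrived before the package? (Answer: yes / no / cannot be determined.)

No chain of stated constraints runs from the crate to the package, and none runs from the package to the crate either.
So the relative order of the crate and the package is not fixed by the given facts.

cannot be determined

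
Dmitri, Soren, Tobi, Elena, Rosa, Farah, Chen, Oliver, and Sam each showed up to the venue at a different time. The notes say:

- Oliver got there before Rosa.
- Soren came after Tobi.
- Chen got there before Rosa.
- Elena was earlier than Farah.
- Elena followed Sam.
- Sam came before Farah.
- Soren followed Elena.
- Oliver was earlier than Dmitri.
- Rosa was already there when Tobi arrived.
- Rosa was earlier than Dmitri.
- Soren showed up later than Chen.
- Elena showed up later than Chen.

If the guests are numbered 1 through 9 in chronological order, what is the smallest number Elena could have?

3

Chen and Sam must both come before Elena — 2 forced predecessors.
Nothing else is forced ahead of Elena, so their earliest slot is position 2 + 1 = 3.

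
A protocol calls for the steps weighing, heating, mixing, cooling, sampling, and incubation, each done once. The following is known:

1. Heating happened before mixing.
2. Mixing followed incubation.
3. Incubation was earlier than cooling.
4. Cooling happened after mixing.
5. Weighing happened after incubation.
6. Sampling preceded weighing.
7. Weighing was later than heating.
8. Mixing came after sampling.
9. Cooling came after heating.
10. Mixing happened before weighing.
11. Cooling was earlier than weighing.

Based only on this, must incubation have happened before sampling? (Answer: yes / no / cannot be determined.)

No chain of stated constraints runs from incubation to sampling, and none runs from sampling to incubation either.
So the relative order of incubation and sampling is not fixed by the given facts.

cannot be determined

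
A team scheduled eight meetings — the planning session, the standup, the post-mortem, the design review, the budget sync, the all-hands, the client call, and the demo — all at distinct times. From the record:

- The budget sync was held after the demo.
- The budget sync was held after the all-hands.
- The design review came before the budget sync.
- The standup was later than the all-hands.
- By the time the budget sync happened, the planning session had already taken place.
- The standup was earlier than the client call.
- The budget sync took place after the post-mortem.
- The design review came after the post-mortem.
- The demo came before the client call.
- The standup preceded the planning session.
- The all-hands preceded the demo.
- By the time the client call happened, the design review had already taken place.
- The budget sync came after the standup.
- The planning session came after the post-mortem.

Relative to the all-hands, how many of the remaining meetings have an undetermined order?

Forced after the all-hands: the budget sync, the client call, the demo, the planning session, and the standup.
That leaves the design review and the post-mortem with no forced order relative to the all-hands — 2.

2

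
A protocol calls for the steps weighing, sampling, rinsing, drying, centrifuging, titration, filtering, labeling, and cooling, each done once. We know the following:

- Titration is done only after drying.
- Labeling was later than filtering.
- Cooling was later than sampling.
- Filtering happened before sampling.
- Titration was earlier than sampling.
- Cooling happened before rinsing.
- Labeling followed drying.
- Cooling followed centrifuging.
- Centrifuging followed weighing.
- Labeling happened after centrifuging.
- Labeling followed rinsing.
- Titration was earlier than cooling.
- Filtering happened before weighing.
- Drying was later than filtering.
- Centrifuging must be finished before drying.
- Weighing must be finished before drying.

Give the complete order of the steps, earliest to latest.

filtering, weighing, centrifuging, drying, titration, sampling, cooling, rinsing, labeling

The constraints fix every adjacent pair, so only one ordering works:
filtering → weighing → centrifuging → drying → titration → sampling → cooling → rinsing → labeling.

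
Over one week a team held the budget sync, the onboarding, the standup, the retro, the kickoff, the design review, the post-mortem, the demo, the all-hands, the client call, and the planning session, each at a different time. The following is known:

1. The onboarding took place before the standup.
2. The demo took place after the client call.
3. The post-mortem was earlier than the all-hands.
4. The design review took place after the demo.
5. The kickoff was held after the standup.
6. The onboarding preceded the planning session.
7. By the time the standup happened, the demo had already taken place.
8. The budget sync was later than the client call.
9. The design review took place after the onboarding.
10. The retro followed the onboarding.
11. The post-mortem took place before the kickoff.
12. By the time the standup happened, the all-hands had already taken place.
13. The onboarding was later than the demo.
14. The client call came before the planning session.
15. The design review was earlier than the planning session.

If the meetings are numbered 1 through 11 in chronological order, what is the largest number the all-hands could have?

9

The all-hands must come before the kickoff and the standup — 2 meetings forced after it.
Everything else can be placed before the all-hands in some valid order, so the all-hands can sit as late as position 11 − 2 = 9.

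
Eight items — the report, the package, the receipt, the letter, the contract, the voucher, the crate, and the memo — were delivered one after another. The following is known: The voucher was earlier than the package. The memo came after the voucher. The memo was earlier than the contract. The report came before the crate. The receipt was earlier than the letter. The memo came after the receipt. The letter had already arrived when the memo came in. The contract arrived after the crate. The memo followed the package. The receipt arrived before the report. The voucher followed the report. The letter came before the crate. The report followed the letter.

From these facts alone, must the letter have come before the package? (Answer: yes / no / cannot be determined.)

yes

Chain the constraints: the letter → the report → the voucher → the package. Each link is directly stated, so the letter comes before the package.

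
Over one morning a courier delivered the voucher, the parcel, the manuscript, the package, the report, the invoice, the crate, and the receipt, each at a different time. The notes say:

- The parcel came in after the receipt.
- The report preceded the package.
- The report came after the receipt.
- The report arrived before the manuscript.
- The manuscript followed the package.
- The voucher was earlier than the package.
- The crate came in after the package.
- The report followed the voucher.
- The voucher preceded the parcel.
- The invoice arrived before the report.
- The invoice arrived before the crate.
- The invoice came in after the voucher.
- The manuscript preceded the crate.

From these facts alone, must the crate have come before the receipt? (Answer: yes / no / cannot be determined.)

Tracing the constraints gives the receipt → the report → the package → the crate, so the receipt must come before the crate.
That means the crate cannot be before the receipt.

no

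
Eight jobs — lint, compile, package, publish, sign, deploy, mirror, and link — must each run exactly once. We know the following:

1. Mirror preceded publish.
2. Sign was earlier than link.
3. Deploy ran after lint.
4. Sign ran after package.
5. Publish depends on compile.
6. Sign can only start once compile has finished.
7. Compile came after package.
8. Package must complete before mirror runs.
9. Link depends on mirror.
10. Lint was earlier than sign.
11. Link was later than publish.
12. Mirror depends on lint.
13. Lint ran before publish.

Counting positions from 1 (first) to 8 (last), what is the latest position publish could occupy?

7

Publish must come before link — 1 stage forced after it.
Everything else can be placed before publish in some valid order, so publish can sit as late as position 8 − 1 = 7.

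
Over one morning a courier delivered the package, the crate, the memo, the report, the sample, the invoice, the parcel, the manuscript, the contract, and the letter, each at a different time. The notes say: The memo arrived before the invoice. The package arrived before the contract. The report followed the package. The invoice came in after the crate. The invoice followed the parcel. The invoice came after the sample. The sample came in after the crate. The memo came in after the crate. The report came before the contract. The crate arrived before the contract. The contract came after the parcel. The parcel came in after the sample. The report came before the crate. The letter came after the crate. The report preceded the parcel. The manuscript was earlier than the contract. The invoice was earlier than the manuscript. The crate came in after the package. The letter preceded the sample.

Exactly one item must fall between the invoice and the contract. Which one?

the manuscript

Tracing the constraints gives the invoice → the manuscript → the contract, so the manuscript sits after the invoice and before the contract.
No other item is forced both after the invoice and before the contract.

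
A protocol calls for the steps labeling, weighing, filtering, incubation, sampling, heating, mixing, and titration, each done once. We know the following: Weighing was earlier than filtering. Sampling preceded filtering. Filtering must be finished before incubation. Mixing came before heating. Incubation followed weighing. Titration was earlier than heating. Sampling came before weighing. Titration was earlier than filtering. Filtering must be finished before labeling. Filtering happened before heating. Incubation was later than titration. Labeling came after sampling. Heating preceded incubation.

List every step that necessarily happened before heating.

Directly stated before heating: filtering, mixing, and titration.
Sampling reaches heating via sampling → filtering → heating.
Weighing reaches heating via weighing → filtering → heating.
No chain forces labeling (or any of the others) ahead of heating.

filtering, mixing, sampling, titration, weighing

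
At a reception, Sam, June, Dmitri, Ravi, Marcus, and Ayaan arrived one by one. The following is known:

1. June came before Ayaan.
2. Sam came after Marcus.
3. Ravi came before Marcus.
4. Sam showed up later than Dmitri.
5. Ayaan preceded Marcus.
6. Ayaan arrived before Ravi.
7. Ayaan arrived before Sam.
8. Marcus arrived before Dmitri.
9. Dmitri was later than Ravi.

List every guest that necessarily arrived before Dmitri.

Ayaan, June, Marcus, Ravi

Directly stated before Dmitri: Marcus and Ravi.
Ayaan reaches Dmitri via Ayaan → Marcus → Dmitri.
June reaches Dmitri via June → Ayaan → Marcus → Dmitri.
No chain forces Sam ahead of Dmitri.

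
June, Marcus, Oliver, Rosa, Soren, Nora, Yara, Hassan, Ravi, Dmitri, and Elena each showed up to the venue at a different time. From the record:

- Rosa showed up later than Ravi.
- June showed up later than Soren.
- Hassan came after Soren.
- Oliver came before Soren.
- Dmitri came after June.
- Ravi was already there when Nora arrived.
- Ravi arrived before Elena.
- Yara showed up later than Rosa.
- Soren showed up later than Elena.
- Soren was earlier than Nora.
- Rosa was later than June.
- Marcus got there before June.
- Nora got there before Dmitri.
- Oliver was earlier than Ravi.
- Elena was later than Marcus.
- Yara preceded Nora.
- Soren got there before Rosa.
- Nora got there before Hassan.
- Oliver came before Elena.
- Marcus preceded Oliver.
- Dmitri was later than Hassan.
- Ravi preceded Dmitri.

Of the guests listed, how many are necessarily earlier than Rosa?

Directly stated before Rosa: June, Ravi, and Soren.
Elena reaches Rosa via Elena → Soren → Rosa.
Marcus reaches Rosa via Marcus → June → Rosa.
Oliver reaches Rosa via Oliver → Soren → Rosa.
No chain forces Yara (or any of the others) ahead of Rosa.
That's Elena, June, Marcus, Oliver, Ravi, and Soren — 6 in all.

6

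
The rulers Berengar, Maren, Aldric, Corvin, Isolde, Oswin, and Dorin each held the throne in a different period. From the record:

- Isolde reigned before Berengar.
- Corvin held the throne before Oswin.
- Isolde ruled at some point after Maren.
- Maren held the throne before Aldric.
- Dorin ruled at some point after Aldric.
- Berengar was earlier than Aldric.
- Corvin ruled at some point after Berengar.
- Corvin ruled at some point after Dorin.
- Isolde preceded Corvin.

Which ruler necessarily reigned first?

Maren has a chain of constraints placing them before every other ruler, so Maren must be first.

Maren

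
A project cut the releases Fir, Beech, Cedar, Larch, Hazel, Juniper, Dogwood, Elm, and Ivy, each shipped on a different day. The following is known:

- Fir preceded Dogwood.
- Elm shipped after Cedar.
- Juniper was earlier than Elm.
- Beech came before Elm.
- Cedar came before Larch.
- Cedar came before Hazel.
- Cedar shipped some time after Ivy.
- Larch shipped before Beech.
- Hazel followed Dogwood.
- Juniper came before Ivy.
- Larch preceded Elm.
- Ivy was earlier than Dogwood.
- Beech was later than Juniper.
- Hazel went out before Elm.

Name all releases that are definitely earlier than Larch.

Cedar, Ivy, Juniper

Directly stated before Larch: Cedar.
Ivy reaches Larch via Ivy → Cedar → Larch.
Juniper reaches Larch via Juniper → Ivy → Cedar → Larch.
No chain forces Fir (or any of the others) ahead of Larch.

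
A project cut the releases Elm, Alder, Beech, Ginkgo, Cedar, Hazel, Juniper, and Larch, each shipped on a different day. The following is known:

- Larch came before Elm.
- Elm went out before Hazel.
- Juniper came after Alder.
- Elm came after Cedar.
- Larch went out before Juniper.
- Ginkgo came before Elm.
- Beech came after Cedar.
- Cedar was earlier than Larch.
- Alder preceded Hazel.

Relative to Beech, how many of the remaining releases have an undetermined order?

Forced before Beech: Cedar.
That leaves Alder, Elm, Ginkgo, Hazel, Juniper, and Larch with no forced order relative to Beech — 6.

6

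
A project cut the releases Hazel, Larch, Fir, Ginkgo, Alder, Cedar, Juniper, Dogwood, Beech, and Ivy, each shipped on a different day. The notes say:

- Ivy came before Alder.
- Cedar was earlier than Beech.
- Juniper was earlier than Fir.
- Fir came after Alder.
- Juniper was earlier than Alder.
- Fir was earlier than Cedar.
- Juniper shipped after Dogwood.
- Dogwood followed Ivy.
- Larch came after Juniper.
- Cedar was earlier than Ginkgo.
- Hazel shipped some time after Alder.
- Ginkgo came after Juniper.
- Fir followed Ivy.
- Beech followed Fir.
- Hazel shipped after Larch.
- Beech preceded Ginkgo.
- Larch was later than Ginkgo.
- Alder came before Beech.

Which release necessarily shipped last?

Hazel

Every other release has a chain of constraints placing it before Hazel, so Hazel is last.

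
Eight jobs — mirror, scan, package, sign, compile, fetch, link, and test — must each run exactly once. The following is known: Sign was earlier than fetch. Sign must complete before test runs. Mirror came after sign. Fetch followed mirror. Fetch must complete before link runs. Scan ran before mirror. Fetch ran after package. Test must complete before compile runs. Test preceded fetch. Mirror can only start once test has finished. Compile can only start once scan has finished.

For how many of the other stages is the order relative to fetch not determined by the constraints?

1

Forced before fetch: mirror, package, scan, sign, and test; forced after fetch: link.
That leaves compile with no forced order relative to fetch — 1.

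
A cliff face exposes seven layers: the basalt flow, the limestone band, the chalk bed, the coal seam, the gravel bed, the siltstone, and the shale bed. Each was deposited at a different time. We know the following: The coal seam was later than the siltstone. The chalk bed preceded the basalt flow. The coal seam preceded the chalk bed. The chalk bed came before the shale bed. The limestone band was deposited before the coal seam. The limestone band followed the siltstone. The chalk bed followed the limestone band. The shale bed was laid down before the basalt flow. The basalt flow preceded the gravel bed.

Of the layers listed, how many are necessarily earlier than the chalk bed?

Directly stated before the chalk bed: the coal seam and the limestone band.
The siltstone reaches the chalk bed via the siltstone → the coal seam → the chalk bed.
That's the coal seam, the limestone band, and the siltstone — 3 in all.

3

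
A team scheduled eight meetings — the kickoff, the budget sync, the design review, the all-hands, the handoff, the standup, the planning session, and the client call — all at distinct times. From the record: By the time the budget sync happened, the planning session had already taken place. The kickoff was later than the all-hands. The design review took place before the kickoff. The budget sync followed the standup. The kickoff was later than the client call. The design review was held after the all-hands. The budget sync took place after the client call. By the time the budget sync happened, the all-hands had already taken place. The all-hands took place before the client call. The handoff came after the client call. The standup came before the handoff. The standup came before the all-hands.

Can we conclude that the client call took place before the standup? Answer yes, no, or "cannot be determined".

no

Tracing the constraints gives the standup → the all-hands → the client call, so the standup must come before the client call.
That means the client call cannot be before the standup.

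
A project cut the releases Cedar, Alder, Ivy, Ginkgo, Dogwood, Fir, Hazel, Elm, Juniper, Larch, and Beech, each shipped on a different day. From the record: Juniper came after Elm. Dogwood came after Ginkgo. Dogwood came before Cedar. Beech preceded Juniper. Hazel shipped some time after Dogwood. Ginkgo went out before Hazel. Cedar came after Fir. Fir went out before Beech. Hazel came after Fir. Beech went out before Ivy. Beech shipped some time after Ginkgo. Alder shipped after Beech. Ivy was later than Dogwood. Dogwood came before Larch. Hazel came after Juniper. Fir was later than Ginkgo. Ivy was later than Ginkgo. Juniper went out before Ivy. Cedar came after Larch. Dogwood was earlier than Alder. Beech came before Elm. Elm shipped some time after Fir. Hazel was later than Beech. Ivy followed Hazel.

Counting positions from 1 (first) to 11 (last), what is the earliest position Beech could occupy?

3

Fir and Ginkgo must both come before Beech — 2 forced predecessors.
Nothing else is forced ahead of Beech, so its earliest slot is position 2 + 1 = 3.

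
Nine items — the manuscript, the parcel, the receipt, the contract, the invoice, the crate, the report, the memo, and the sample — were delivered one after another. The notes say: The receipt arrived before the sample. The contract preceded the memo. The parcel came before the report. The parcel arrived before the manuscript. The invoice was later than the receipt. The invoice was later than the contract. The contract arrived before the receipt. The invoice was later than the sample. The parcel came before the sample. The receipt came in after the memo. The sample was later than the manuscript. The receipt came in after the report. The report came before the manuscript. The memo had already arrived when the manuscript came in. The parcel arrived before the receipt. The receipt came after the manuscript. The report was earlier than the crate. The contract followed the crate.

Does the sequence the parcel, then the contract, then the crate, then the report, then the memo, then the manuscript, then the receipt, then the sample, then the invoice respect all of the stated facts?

The constraints require the crate before the contract, but in the proposed sequence the contract appears ahead of the crate. That one violation is enough.

no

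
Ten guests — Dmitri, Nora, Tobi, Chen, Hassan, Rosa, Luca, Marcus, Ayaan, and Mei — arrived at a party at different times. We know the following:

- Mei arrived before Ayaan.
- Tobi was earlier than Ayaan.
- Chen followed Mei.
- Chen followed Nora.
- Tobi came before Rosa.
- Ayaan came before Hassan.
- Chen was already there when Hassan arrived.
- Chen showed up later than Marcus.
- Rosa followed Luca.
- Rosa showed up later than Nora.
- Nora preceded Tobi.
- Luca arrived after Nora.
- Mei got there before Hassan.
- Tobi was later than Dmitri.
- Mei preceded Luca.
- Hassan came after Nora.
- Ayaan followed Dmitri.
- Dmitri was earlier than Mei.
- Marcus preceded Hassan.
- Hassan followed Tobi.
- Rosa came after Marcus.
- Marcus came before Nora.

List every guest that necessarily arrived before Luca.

Directly stated before Luca: Mei and Nora.
Dmitri reaches Luca via Dmitri → Mei → Luca.
Marcus reaches Luca via Marcus → Nora → Luca.
No chain forces Tobi (or any of the others) ahead of Luca.

Dmitri, Marcus, Mei, Nora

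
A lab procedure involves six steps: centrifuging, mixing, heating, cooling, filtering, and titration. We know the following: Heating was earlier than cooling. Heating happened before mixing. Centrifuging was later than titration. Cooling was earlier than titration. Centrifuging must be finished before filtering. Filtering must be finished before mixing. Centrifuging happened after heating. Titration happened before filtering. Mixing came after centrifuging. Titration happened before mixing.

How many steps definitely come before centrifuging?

Directly stated before centrifuging: heating and titration.
Cooling reaches centrifuging via cooling → titration → centrifuging.
That's cooling, heating, and titration — 3 in all.

3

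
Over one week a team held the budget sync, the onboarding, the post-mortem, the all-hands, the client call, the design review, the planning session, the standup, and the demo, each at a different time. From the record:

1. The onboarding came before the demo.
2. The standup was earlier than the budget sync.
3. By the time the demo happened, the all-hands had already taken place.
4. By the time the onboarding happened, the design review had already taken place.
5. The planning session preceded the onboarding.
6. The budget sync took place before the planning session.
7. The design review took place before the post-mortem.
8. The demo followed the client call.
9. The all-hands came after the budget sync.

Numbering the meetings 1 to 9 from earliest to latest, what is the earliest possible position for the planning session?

The budget sync and the standup must both come before the planning session — 2 forced predecessors.
Nothing else is forced ahead of the planning session, so its earliest slot is position 2 + 1 = 3.

3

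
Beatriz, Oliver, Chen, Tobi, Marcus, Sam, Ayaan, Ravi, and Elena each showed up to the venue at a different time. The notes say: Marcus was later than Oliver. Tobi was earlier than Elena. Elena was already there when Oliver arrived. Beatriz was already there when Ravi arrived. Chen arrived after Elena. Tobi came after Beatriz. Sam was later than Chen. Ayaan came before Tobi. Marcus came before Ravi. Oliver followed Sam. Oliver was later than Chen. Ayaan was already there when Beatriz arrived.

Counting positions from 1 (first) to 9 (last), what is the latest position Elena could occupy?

Elena must come before Chen, Marcus, Oliver, Ravi, and Sam — 5 guests forced after them.
Everything else can be placed before Elena in some valid order, so Elena can sit as late as position 9 − 5 = 4.

4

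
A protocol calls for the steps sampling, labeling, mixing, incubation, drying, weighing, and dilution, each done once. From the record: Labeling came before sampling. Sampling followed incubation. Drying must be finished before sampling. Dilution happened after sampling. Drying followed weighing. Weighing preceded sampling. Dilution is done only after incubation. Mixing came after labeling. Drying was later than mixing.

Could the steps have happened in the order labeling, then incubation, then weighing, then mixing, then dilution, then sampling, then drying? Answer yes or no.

no

The constraints require drying before sampling, but in the proposed sequence sampling appears ahead of drying. That one violation is enough.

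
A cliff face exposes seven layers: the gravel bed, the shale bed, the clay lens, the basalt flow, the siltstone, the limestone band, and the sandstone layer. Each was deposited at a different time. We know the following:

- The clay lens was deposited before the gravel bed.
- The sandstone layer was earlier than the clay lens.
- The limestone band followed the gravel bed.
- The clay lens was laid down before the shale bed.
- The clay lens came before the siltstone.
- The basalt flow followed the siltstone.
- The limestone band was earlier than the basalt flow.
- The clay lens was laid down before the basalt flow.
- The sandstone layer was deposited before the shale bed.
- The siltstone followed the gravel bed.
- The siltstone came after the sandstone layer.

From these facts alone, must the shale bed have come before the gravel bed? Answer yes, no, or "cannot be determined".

cannot be determined

No chain of stated constraints runs from the shale bed to the gravel bed, and none runs from the gravel bed to the shale bed either.
So the relative order of the shale bed and the gravel bed is not fixed by the given facts.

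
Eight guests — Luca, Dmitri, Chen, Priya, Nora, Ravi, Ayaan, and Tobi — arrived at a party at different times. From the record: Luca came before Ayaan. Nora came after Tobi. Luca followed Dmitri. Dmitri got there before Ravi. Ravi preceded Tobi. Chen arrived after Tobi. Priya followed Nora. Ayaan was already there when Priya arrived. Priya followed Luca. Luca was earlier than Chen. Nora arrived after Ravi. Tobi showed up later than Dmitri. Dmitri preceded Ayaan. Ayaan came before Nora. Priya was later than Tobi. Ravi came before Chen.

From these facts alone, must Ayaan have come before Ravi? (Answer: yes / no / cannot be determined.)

cannot be determined

No chain of stated constraints runs from Ayaan to Ravi, and none runs from Ravi to Ayaan either.
So the relative order of Ayaan and Ravi is not fixed by the given facts.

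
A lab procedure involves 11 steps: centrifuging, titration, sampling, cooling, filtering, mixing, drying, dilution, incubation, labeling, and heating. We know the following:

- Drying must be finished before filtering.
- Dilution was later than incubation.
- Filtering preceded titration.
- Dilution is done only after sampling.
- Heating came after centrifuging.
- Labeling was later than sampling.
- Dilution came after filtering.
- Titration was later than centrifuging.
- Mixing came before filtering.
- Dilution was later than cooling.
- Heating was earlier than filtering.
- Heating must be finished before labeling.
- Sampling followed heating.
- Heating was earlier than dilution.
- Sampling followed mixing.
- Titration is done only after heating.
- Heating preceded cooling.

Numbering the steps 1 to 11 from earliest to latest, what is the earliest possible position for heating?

2

Centrifuging must come before heating — 1 forced predecessor.
Nothing else is forced ahead of heating, so its earliest slot is position 1 + 1 = 2.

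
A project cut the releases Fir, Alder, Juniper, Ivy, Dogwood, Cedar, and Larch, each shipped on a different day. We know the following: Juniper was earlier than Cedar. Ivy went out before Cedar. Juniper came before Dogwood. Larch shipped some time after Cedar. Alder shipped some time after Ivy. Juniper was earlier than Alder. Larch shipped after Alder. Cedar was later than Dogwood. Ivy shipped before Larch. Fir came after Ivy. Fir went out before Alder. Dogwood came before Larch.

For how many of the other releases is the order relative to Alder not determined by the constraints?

2

Forced before Alder: Fir, Ivy, and Juniper; forced after Alder: Larch.
That leaves Cedar and Dogwood with no forced order relative to Alder — 2.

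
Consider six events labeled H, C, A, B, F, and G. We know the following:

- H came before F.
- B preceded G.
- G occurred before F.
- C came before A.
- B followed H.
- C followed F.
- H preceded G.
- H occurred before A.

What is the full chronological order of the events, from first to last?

The constraints fix every adjacent pair, so only one ordering works:
H → B → G → F → C → A.

H, B, G, F, C, A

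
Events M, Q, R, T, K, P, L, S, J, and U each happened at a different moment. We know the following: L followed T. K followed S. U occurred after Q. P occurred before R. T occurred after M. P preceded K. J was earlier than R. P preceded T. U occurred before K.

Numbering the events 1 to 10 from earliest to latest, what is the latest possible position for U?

U must come before K — 1 event forced after it.
Everything else can be placed before U in some valid order, so U can sit as late as position 10 − 1 = 9.

9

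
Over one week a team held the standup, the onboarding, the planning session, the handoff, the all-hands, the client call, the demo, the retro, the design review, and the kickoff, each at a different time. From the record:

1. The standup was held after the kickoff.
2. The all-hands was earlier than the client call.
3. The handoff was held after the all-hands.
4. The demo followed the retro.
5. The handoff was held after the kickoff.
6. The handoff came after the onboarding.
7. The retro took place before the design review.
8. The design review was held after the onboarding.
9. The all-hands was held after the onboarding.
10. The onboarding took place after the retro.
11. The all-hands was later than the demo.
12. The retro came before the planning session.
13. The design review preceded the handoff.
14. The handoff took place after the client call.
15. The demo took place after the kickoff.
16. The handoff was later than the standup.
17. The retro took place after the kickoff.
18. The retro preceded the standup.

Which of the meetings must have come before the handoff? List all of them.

the all-hands, the client call, the demo, the design review, the kickoff, the onboarding, the retro, the standup

Directly stated before the handoff: the all-hands, the client call, the design review, the kickoff, the onboarding, and the standup.
The demo reaches the handoff via the demo → the all-hands → the handoff.
The retro reaches the handoff via the retro → the design review → the handoff.
No chain forces the planning session ahead of the handoff.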